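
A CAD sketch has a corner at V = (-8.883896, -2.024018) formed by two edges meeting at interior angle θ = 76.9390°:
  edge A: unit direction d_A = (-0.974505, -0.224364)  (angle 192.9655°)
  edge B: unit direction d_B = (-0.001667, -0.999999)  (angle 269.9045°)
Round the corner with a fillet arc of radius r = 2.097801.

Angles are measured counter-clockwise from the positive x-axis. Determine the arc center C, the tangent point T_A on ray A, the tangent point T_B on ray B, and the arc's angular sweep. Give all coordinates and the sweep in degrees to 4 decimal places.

center=(-10.9861,-4.6607) T_A=(-11.4568,-2.6164) T_B=(-8.8883,-4.6642) sweep=103.0610

bisector direction at 231.4350° = (-0.623402,-0.781901)
center distance |VC| = r/sin(θ/2) = 2.097801/sin(38.4695°) = 3.372139
C = V + |VC|·bis = (-10.9861,-4.6607)
T_A = V + ((C−V)·d_A)·d_A = V + 2.6402·d_A = (-11.4568,-2.6164)
T_B = V + ((C−V)·d_B)·d_B = V + 2.6402·d_B = (-8.8883,-4.6642)
sweep = 180° − θ = 103.0610°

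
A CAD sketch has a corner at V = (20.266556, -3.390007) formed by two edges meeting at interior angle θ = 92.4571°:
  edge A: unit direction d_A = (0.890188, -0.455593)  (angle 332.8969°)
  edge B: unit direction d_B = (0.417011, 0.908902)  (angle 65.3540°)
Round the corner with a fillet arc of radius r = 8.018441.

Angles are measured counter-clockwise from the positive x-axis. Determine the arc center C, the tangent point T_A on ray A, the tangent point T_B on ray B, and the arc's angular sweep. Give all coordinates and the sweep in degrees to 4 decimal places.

center=(30.7579,0.2482) T_A=(27.1048,-6.8898) T_B=(23.4699,3.5919) sweep=87.5429

bisector direction at 19.1255° = (0.944803,0.327638)
center distance |VC| = r/sin(θ/2) = 8.018441/sin(46.2285°) = 11.104259
C = V + |VC|·bis = (30.7579,0.2482)
T_A = V + ((C−V)·d_A)·d_A = V + 7.6817·d_A = (27.1048,-6.8898)
T_B = V + ((C−V)·d_B)·d_B = V + 7.6817·d_B = (23.4699,3.5919)
sweep = 180° − θ = 87.5429°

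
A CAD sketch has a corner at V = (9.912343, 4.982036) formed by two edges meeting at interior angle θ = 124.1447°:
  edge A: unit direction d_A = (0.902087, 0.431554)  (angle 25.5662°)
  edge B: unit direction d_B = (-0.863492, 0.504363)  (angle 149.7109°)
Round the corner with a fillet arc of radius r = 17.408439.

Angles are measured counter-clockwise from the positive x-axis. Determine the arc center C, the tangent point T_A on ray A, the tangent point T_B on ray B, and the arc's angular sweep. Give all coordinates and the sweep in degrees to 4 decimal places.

bisector direction at 87.6385° = (0.041203,0.999151)
center distance |VC| = r/sin(θ/2) = 17.408439/sin(62.0724°) = 19.703063
C = V + |VC|·bis = (10.7242,24.6684)
T_A = V + ((C−V)·d_A)·d_A = V + 9.2281·d_A = (18.2369,8.9644)
T_B = V + ((C−V)·d_B)·d_B = V + 9.2281·d_B = (1.9440,9.6363)
sweep = 180° − θ = 55.8553°

center=(10.7242,24.6684) T_A=(18.2369,8.9644) T_B=(1.9440,9.6363) sweep=55.8553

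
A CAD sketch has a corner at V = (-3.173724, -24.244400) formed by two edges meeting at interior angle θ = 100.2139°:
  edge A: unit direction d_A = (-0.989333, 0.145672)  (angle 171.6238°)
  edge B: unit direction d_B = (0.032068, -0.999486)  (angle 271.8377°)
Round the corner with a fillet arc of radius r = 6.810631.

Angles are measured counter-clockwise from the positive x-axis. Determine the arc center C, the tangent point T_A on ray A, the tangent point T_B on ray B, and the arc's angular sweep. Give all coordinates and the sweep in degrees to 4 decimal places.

bisector direction at 221.7308° = (-0.746281,-0.665631)
center distance |VC| = r/sin(θ/2) = 6.810631/sin(50.1069°) = 8.876759
C = V + |VC|·bis = (-9.7983,-30.1530)
T_A = V + ((C−V)·d_A)·d_A = V + 5.6932·d_A = (-8.8062,-23.4151)
T_B = V + ((C−V)·d_B)·d_B = V + 5.6932·d_B = (-2.9912,-29.9346)
sweep = 180° − θ = 79.7861°

center=(-9.7983,-30.1530) T_A=(-8.8062,-23.4151) T_B=(-2.9912,-29.9346) sweep=79.7861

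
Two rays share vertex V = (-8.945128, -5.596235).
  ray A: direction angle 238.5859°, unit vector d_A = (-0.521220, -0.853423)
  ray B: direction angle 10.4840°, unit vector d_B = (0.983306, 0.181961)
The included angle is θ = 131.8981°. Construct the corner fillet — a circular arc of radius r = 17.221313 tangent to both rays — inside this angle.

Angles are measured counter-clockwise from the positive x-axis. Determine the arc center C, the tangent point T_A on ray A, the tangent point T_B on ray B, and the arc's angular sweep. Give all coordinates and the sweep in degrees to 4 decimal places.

center=(1.7459,-21.1315) T_A=(-12.9511,-12.1555) T_B=(-1.3877,-4.1977) sweep=48.1019

bisector direction at 304.5350° = (0.566909,-0.823781)
center distance |VC| = r/sin(θ/2) = 17.221313/sin(65.9490°) = 18.858548
C = V + |VC|·bis = (1.7459,-21.1315)
T_A = V + ((C−V)·d_A)·d_A = V + 7.6858·d_A = (-12.9511,-12.1555)
T_B = V + ((C−V)·d_B)·d_B = V + 7.6858·d_B = (-1.3877,-4.1977)
sweep = 180° − θ = 48.1019°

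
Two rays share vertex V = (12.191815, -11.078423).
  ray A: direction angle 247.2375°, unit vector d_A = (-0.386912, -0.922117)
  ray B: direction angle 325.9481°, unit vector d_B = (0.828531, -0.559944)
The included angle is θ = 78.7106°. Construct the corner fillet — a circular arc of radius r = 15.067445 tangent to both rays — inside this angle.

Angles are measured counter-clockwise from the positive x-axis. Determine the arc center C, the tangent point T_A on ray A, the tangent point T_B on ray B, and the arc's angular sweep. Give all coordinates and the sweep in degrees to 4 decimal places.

center=(18.9772,-33.8499) T_A=(5.0832,-28.0201) T_B=(27.4141,-21.3661) sweep=101.2894

bisector direction at 286.5928° = (0.285568,-0.958358)
center distance |VC| = r/sin(θ/2) = 15.067445/sin(39.3553°) = 23.760909
C = V + |VC|·bis = (18.9772,-33.8499)
T_A = V + ((C−V)·d_A)·d_A = V + 18.3726·d_A = (5.0832,-28.0201)
T_B = V + ((C−V)·d_B)·d_B = V + 18.3726·d_B = (27.4141,-21.3661)
sweep = 180° − θ = 101.2894°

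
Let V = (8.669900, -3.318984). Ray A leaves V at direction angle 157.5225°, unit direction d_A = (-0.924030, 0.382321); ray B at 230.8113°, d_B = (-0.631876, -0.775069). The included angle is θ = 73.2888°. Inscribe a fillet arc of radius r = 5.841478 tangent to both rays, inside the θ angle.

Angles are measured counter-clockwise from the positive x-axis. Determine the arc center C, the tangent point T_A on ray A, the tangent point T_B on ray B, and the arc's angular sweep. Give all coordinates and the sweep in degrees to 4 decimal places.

center=(-0.8197,-5.7144) T_A=(1.4136,-0.3167) T_B=(3.7079,-9.4055) sweep=106.7112

bisector direction at 194.1669° = (-0.969587,-0.244747)
center distance |VC| = r/sin(θ/2) = 5.841478/sin(36.6444°) = 9.787232
C = V + |VC|·bis = (-0.8197,-5.7144)
T_A = V + ((C−V)·d_A)·d_A = V + 7.8528·d_A = (1.4136,-0.3167)
T_B = V + ((C−V)·d_B)·d_B = V + 7.8528·d_B = (3.7079,-9.4055)
sweep = 180° − θ = 106.7112°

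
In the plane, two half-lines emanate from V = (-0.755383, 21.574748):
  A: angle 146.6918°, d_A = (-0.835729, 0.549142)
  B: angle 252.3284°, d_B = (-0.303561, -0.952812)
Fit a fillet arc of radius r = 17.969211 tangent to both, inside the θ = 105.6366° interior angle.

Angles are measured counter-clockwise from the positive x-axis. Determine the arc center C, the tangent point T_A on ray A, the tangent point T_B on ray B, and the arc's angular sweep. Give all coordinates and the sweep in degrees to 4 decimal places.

center=(-22.0143,14.0424) T_A=(-12.1466,29.0597) T_B=(-4.8930,8.5876) sweep=74.3634

bisector direction at 199.5101° = (-0.942583,-0.333973)
center distance |VC| = r/sin(θ/2) = 17.969211/sin(52.8183°) = 22.553901
C = V + |VC|·bis = (-22.0143,14.0424)
T_A = V + ((C−V)·d_A)·d_A = V + 13.6303·d_A = (-12.1466,29.0597)
T_B = V + ((C−V)·d_B)·d_B = V + 13.6303·d_B = (-4.8930,8.5876)
sweep = 180° − θ = 74.3634°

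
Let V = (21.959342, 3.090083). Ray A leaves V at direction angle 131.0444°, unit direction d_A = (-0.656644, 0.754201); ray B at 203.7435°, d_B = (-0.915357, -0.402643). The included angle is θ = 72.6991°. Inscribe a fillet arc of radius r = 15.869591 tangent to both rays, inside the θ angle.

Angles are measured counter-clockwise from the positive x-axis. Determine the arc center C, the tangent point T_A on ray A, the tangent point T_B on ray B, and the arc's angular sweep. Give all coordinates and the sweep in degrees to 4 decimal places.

center=(-4.1699,8.9335) T_A=(7.7990,19.3542) T_B=(2.2199,-5.5928) sweep=107.3009

bisector direction at 167.3940° = (-0.975894,0.218246)
center distance |VC| = r/sin(θ/2) = 15.869591/sin(36.3496°) = 26.774633
C = V + |VC|·bis = (-4.1699,8.9335)
T_A = V + ((C−V)·d_A)·d_A = V + 21.5647·d_A = (7.7990,19.3542)
T_B = V + ((C−V)·d_B)·d_B = V + 21.5647·d_B = (2.2199,-5.5928)
sweep = 180° − θ = 107.3009°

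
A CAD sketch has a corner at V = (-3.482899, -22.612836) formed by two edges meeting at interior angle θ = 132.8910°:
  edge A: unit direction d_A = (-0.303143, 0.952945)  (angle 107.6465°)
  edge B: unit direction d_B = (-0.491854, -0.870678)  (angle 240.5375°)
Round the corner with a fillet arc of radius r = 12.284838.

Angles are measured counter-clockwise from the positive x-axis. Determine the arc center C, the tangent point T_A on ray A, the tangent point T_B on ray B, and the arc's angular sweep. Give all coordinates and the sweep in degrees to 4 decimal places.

center=(-16.8132,-21.2334) T_A=(-5.1064,-17.5093) T_B=(-6.1170,-27.2758) sweep=47.1090

bisector direction at 174.0920° = (-0.994688,0.102931)
center distance |VC| = r/sin(θ/2) = 12.284838/sin(66.4455°) = 13.401441
C = V + |VC|·bis = (-16.8132,-21.2334)
T_A = V + ((C−V)·d_A)·d_A = V + 5.3555·d_A = (-5.1064,-17.5093)
T_B = V + ((C−V)·d_B)·d_B = V + 5.3555·d_B = (-6.1170,-27.2758)
sweep = 180° − θ = 47.1090°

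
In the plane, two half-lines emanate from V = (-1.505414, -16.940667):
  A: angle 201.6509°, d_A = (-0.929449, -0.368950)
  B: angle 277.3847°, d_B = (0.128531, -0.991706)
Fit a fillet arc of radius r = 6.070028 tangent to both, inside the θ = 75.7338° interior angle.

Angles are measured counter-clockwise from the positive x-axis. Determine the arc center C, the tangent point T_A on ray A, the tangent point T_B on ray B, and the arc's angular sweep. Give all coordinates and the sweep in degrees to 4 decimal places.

center=(-6.5217,-25.4627) T_A=(-8.7612,-19.8209) T_B=(-0.5020,-24.6825) sweep=104.2662

bisector direction at 239.5178° = (-0.507271,-0.861787)
center distance |VC| = r/sin(θ/2) = 6.070028/sin(37.8669°) = 9.888789
C = V + |VC|·bis = (-6.5217,-25.4627)
T_A = V + ((C−V)·d_A)·d_A = V + 7.8066·d_A = (-8.7612,-19.8209)
T_B = V + ((C−V)·d_B)·d_B = V + 7.8066·d_B = (-0.5020,-24.6825)
sweep = 180° − θ = 104.2662°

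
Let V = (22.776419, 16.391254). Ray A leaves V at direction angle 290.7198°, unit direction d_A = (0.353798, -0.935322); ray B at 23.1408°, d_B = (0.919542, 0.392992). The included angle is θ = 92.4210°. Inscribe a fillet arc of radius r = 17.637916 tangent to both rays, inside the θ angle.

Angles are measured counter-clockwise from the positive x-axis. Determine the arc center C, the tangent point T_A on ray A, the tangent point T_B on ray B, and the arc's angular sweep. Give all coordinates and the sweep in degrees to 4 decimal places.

bisector direction at 336.9303° = (0.920029,-0.391851)
center distance |VC| = r/sin(θ/2) = 17.637916/sin(46.2105°) = 24.433069
C = V + |VC|·bis = (45.2555,6.8171)
T_A = V + ((C−V)·d_A)·d_A = V + 16.9079·d_A = (28.7584,0.5769)
T_B = V + ((C−V)·d_B)·d_B = V + 16.9079·d_B = (38.3240,23.0359)
sweep = 180° − θ = 87.5790°

center=(45.2555,6.8171) T_A=(28.7584,0.5769) T_B=(38.3240,23.0359) sweep=87.5790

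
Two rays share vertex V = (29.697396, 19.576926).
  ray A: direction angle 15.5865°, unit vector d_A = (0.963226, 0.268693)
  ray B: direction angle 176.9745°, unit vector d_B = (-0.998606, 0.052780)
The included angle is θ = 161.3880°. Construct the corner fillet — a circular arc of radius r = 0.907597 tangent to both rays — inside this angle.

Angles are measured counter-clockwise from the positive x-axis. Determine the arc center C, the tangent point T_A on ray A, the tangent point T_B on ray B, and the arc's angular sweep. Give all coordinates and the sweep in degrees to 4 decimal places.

center=(29.5968,20.4911) T_A=(29.8406,19.6169) T_B=(29.5489,19.5848) sweep=18.6120

bisector direction at 96.2805° = (-0.109396,0.993998)
center distance |VC| = r/sin(θ/2) = 0.907597/sin(80.6940°) = 0.919701
C = V + |VC|·bis = (29.5968,20.4911)
T_A = V + ((C−V)·d_A)·d_A = V + 0.1487·d_A = (29.8406,19.6169)
T_B = V + ((C−V)·d_B)·d_B = V + 0.1487·d_B = (29.5489,19.5848)
sweep = 180° − θ = 18.6120°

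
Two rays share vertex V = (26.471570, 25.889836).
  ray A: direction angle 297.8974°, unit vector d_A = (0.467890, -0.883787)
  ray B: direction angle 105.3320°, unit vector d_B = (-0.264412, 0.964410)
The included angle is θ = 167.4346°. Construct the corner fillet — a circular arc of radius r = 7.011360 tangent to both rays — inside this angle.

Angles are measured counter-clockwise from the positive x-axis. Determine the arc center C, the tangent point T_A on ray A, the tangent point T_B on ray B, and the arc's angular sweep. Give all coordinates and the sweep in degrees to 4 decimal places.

center=(33.0293,28.4882) T_A=(26.8327,25.2076) T_B=(26.2675,26.6343) sweep=12.5654

bisector direction at 21.6147° = (0.929682,0.368363)
center distance |VC| = r/sin(θ/2) = 7.011360/sin(83.7173°) = 7.053724
C = V + |VC|·bis = (33.0293,28.4882)
T_A = V + ((C−V)·d_A)·d_A = V + 0.7719·d_A = (26.8327,25.2076)
T_B = V + ((C−V)·d_B)·d_B = V + 0.7719·d_B = (26.2675,26.6343)
sweep = 180° − θ = 12.5654°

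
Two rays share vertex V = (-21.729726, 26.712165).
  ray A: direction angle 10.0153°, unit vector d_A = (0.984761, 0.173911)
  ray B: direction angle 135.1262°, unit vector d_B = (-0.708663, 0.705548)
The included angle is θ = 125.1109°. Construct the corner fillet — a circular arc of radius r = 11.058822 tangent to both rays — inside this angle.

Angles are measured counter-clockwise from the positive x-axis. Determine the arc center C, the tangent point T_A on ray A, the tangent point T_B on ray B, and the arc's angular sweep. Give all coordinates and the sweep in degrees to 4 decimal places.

center=(-17.9972,38.6013) T_A=(-16.0740,27.7110) T_B=(-25.7998,30.7643) sweep=54.8891

bisector direction at 72.5708° = (0.299528,0.954088)
center distance |VC| = r/sin(θ/2) = 11.058822/sin(62.5555°) = 12.461244
C = V + |VC|·bis = (-17.9972,38.6013)
T_A = V + ((C−V)·d_A)·d_A = V + 5.7433·d_A = (-16.0740,27.7110)
T_B = V + ((C−V)·d_B)·d_B = V + 5.7433·d_B = (-25.7998,30.7643)
sweep = 180° − θ = 54.8891°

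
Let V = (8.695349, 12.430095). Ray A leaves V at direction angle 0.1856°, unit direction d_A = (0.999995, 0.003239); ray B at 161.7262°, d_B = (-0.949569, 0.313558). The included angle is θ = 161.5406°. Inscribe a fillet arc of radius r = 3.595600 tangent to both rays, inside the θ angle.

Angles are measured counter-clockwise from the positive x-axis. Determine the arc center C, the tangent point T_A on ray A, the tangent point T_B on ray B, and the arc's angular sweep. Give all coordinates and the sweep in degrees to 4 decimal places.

center=(9.2680,16.0276) T_A=(9.2796,12.4320) T_B=(8.1405,12.6133) sweep=18.4594

bisector direction at 80.9559° = (0.157195,0.987568)
center distance |VC| = r/sin(θ/2) = 3.595600/sin(80.7703°) = 3.642762
C = V + |VC|·bis = (9.2680,16.0276)
T_A = V + ((C−V)·d_A)·d_A = V + 0.5843·d_A = (9.2796,12.4320)
T_B = V + ((C−V)·d_B)·d_B = V + 0.5843·d_B = (8.1405,12.6133)
sweep = 180° − θ = 18.4594°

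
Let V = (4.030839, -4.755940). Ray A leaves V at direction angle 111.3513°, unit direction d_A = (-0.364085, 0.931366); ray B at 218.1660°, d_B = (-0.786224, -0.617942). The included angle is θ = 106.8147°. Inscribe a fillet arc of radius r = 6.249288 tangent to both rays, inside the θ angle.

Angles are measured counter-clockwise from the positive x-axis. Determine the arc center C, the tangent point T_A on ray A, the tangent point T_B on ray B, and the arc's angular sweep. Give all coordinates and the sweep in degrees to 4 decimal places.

center=(-3.4788,-2.7098) T_A=(2.3415,-0.4345) T_B=(0.3828,-7.6231) sweep=73.1853

bisector direction at 164.7586° = (-0.964827,0.262886)
center distance |VC| = r/sin(θ/2) = 6.249288/sin(53.4074°) = 7.783454
C = V + |VC|·bis = (-3.4788,-2.7098)
T_A = V + ((C−V)·d_A)·d_A = V + 4.6399·d_A = (2.3415,-0.4345)
T_B = V + ((C−V)·d_B)·d_B = V + 4.6399·d_B = (0.3828,-7.6231)
sweep = 180° − θ = 73.1853°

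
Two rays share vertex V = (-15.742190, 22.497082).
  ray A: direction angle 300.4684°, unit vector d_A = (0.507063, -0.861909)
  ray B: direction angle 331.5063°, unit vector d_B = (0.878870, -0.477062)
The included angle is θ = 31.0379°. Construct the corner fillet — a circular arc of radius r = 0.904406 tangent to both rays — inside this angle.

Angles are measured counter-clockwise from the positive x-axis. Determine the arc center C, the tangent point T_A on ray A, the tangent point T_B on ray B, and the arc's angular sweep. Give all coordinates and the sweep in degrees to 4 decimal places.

bisector direction at 315.9873° = (0.719186,-0.694817)
center distance |VC| = r/sin(θ/2) = 0.904406/sin(15.5190°) = 3.380236
C = V + |VC|·bis = (-13.3112,20.1484)
T_A = V + ((C−V)·d_A)·d_A = V + 3.2570·d_A = (-14.0907,19.6898)
T_B = V + ((C−V)·d_B)·d_B = V + 3.2570·d_B = (-12.8797,20.9433)
sweep = 180° − θ = 148.9621°

center=(-13.3112,20.1484) T_A=(-14.0907,19.6898) T_B=(-12.8797,20.9433) sweep=148.9621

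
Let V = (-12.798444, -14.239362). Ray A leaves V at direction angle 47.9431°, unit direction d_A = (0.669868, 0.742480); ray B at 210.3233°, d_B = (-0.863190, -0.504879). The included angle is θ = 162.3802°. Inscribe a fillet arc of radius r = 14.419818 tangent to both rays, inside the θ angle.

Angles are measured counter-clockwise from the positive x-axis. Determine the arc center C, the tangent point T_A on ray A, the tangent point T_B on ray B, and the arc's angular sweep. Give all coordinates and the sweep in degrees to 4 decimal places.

bisector direction at 129.1332° = (-0.631125,0.775681)
center distance |VC| = r/sin(θ/2) = 14.419818/sin(81.1901°) = 14.591975
C = V + |VC|·bis = (-22.0078,-2.9206)
T_A = V + ((C−V)·d_A)·d_A = V + 2.2349·d_A = (-11.3014,-12.5800)
T_B = V + ((C−V)·d_B)·d_B = V + 2.2349·d_B = (-14.7276,-15.3677)
sweep = 180° − θ = 17.6198°

center=(-22.0078,-2.9206) T_A=(-11.3014,-12.5800) T_B=(-14.7276,-15.3677) sweep=17.6198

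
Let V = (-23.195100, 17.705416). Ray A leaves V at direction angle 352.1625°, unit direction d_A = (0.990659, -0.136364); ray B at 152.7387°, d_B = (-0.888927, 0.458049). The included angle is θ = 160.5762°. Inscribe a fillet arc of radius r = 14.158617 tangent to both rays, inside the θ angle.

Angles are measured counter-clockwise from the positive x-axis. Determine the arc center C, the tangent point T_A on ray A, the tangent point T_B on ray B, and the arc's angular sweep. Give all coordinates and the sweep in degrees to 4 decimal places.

center=(-18.8638,31.4013) T_A=(-20.7945,17.3750) T_B=(-25.3492,18.8154) sweep=19.4238

bisector direction at 72.4506° = (0.301528,0.953457)
center distance |VC| = r/sin(θ/2) = 14.158617/sin(80.2881°) = 14.364482
C = V + |VC|·bis = (-18.8638,31.4013)
T_A = V + ((C−V)·d_A)·d_A = V + 2.4232·d_A = (-20.7945,17.3750)
T_B = V + ((C−V)·d_B)·d_B = V + 2.4232·d_B = (-25.3492,18.8154)
sweep = 180° − θ = 19.4238°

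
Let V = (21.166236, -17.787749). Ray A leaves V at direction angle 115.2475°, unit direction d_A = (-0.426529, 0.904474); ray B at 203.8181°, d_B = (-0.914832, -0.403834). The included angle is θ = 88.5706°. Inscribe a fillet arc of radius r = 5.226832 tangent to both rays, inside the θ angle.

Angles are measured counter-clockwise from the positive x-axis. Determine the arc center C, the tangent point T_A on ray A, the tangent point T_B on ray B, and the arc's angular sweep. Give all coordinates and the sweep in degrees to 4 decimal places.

bisector direction at 159.5328° = (-0.936873,0.349671)
center distance |VC| = r/sin(θ/2) = 5.226832/sin(44.2853°) = 7.485814
C = V + |VC|·bis = (14.1530,-15.1702)
T_A = V + ((C−V)·d_A)·d_A = V + 5.3589·d_A = (18.8805,-12.9408)
T_B = V + ((C−V)·d_B)·d_B = V + 5.3589·d_B = (16.2638,-19.9519)
sweep = 180° − θ = 91.4294°

center=(14.1530,-15.1702) T_A=(18.8805,-12.9408) T_B=(16.2638,-19.9519) sweep=91.4294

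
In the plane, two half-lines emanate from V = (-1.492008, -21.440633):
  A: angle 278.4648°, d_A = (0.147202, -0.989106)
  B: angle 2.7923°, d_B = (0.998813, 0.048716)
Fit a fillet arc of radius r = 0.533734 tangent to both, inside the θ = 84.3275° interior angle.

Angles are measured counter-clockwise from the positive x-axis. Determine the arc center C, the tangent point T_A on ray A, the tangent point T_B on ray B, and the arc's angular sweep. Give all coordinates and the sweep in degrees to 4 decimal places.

bisector direction at 320.6286° = (0.773050,-0.634345)
center distance |VC| = r/sin(θ/2) = 0.533734/sin(42.1638°) = 0.795132
C = V + |VC|·bis = (-0.8773,-21.9450)
T_A = V + ((C−V)·d_A)·d_A = V + 0.5894·d_A = (-1.4053,-22.0236)
T_B = V + ((C−V)·d_B)·d_B = V + 0.5894·d_B = (-0.9033,-21.4119)
sweep = 180° − θ = 95.6725°

center=(-0.8773,-21.9450) T_A=(-1.4053,-22.0236) T_B=(-0.9033,-21.4119) sweep=95.6725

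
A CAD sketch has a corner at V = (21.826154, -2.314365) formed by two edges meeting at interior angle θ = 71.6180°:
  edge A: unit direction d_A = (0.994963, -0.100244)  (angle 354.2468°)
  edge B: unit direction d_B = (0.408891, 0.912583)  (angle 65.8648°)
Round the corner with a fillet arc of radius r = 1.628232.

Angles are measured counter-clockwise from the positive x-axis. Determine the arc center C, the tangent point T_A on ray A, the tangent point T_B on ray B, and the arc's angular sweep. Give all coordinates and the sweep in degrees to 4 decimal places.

bisector direction at 30.0558° = (0.865538,0.500843)
center distance |VC| = r/sin(θ/2) = 1.628232/sin(35.8090°) = 2.782898
C = V + |VC|·bis = (24.2349,-0.9206)
T_A = V + ((C−V)·d_A)·d_A = V + 2.2569·d_A = (24.0716,-2.5406)
T_B = V + ((C−V)·d_B)·d_B = V + 2.2569·d_B = (22.7490,-0.2548)
sweep = 180° − θ = 108.3820°

center=(24.2349,-0.9206) T_A=(24.0716,-2.5406) T_B=(22.7490,-0.2548) sweep=108.3820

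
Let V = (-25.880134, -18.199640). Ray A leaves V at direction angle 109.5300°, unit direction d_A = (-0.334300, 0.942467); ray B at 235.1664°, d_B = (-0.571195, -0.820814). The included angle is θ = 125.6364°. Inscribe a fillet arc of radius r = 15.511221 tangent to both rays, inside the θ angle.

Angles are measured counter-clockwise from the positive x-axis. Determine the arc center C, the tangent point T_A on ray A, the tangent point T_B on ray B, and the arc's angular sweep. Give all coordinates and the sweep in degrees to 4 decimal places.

bisector direction at 172.3482° = (-0.991096,0.133152)
center distance |VC| = r/sin(θ/2) = 15.511221/sin(62.8182°) = 17.436929
C = V + |VC|·bis = (-43.1618,-15.8779)
T_A = V + ((C−V)·d_A)·d_A = V + 7.9655·d_A = (-28.5430,-10.6925)
T_B = V + ((C−V)·d_B)·d_B = V + 7.9655·d_B = (-30.4300,-24.7378)
sweep = 180° − θ = 54.3636°

center=(-43.1618,-15.8779) T_A=(-28.5430,-10.6925) T_B=(-30.4300,-24.7378) sweep=54.3636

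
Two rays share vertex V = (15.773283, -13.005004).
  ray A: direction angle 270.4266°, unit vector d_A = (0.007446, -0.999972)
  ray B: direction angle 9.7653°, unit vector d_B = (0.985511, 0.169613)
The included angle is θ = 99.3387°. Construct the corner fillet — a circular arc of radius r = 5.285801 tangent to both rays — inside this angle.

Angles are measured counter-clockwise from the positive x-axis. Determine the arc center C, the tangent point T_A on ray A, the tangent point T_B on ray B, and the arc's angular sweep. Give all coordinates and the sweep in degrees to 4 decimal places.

center=(21.0923,-17.4531) T_A=(15.8067,-17.4924) T_B=(20.1958,-12.2439) sweep=80.6613

bisector direction at 320.0960° = (0.767120,-0.641504)
center distance |VC| = r/sin(θ/2) = 5.285801/sin(49.6694°) = 6.933815
C = V + |VC|·bis = (21.0923,-17.4531)
T_A = V + ((C−V)·d_A)·d_A = V + 4.4875·d_A = (15.8067,-17.4924)
T_B = V + ((C−V)·d_B)·d_B = V + 4.4875·d_B = (20.1958,-12.2439)
sweep = 180° − θ = 80.6613°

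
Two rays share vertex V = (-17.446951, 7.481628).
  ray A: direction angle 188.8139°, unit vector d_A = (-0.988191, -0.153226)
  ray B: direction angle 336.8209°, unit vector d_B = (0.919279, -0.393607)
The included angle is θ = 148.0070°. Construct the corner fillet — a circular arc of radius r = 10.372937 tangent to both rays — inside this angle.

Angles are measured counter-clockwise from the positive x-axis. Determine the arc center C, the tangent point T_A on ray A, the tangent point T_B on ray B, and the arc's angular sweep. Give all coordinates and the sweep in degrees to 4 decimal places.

bisector direction at 262.8174° = (-0.125032,-0.992153)
center distance |VC| = r/sin(θ/2) = 10.372937/sin(74.0035°) = 10.790772
C = V + |VC|·bis = (-18.7961,-3.2245)
T_A = V + ((C−V)·d_A)·d_A = V + 2.9737·d_A = (-20.3855,7.0260)
T_B = V + ((C−V)·d_B)·d_B = V + 2.9737·d_B = (-14.7133,6.3112)
sweep = 180° − θ = 31.9930°

center=(-18.7961,-3.2245) T_A=(-20.3855,7.0260) T_B=(-14.7133,6.3112) sweep=31.9930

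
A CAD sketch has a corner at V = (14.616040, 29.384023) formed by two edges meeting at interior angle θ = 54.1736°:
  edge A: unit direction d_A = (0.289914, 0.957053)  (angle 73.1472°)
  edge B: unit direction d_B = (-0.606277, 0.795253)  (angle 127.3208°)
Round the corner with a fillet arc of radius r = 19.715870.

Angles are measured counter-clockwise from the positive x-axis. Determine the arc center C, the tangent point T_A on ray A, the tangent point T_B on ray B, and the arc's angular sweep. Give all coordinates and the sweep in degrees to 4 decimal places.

center=(6.9231,71.9944) T_A=(25.7922,66.2785) T_B=(-8.7560,60.0411) sweep=125.8264

bisector direction at 100.2340° = (-0.177669,0.984090)
center distance |VC| = r/sin(θ/2) = 19.715870/sin(27.0868°) = 43.299246
C = V + |VC|·bis = (6.9231,71.9944)
T_A = V + ((C−V)·d_A)·d_A = V + 38.5501·d_A = (25.7922,66.2785)
T_B = V + ((C−V)·d_B)·d_B = V + 38.5501·d_B = (-8.7560,60.0411)
sweep = 180° − θ = 125.8264°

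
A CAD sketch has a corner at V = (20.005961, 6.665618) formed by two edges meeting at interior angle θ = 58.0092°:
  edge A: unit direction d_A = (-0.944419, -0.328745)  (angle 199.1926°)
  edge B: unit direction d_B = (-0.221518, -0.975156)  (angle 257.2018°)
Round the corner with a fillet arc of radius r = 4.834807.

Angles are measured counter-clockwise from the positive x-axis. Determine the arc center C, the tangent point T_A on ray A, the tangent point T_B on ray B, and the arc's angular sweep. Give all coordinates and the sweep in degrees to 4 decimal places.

bisector direction at 228.1972° = (-0.666569,-0.745443)
center distance |VC| = r/sin(θ/2) = 4.834807/sin(29.0046°) = 9.971145
C = V + |VC|·bis = (13.3595,-0.7673)
T_A = V + ((C−V)·d_A)·d_A = V + 8.7206·d_A = (11.7701,3.7988)
T_B = V + ((C−V)·d_B)·d_B = V + 8.7206·d_B = (18.0742,-1.8383)
sweep = 180° − θ = 121.9908°

center=(13.3595,-0.7673) T_A=(11.7701,3.7988) T_B=(18.0742,-1.8383) sweep=121.9908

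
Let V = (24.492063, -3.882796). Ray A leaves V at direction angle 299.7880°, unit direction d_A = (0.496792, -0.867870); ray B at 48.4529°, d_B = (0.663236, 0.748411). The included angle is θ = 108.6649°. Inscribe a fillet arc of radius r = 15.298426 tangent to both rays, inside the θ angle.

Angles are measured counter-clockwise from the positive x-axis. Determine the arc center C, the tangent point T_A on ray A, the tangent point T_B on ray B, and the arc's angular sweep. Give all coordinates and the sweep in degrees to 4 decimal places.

center=(43.2238,-5.8118) T_A=(29.9468,-13.4119) T_B=(31.7743,4.3347) sweep=71.3351

bisector direction at 354.1205° = (0.994739,-0.102438)
center distance |VC| = r/sin(θ/2) = 15.298426/sin(54.3325°) = 18.830828
C = V + |VC|·bis = (43.2238,-5.8118)
T_A = V + ((C−V)·d_A)·d_A = V + 10.9799·d_A = (29.9468,-13.4119)
T_B = V + ((C−V)·d_B)·d_B = V + 10.9799·d_B = (31.7743,4.3347)
sweep = 180° − θ = 71.3351°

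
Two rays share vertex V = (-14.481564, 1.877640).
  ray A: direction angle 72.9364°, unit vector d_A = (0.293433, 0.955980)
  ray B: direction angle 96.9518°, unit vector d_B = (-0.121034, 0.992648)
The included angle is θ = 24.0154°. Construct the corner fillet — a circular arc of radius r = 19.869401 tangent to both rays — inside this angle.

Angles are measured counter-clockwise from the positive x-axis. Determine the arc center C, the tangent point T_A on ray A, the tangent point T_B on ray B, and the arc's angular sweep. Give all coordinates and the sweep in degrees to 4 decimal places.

bisector direction at 84.9441° = (0.088128,0.996109)
center distance |VC| = r/sin(θ/2) = 19.869401/sin(12.0077°) = 95.506157
C = V + |VC|·bis = (-6.0648,97.0122)
T_A = V + ((C−V)·d_A)·d_A = V + 93.4164·d_A = (12.9299,91.1819)
T_B = V + ((C−V)·d_B)·d_B = V + 93.4164·d_B = (-25.7882,94.6073)
sweep = 180° − θ = 155.9846°

center=(-6.0648,97.0122) T_A=(12.9299,91.1819) T_B=(-25.7882,94.6073) sweep=155.9846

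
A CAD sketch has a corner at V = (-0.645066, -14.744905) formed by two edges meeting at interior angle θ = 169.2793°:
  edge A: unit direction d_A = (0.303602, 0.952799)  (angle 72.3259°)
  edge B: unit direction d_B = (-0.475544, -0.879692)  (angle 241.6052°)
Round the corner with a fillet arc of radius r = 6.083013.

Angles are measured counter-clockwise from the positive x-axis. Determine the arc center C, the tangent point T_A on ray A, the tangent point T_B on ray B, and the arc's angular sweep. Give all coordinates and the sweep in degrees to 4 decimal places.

center=(-6.2677,-12.3543) T_A=(-0.4718,-14.2011) T_B=(-0.9165,-15.2470) sweep=10.7207

bisector direction at 156.9656° = (-0.920270,0.391285)
center distance |VC| = r/sin(θ/2) = 6.083013/sin(84.6397°) = 6.109732
C = V + |VC|·bis = (-6.2677,-12.3543)
T_A = V + ((C−V)·d_A)·d_A = V + 0.5708·d_A = (-0.4718,-14.2011)
T_B = V + ((C−V)·d_B)·d_B = V + 0.5708·d_B = (-0.9165,-15.2470)
sweep = 180° − θ = 10.7207°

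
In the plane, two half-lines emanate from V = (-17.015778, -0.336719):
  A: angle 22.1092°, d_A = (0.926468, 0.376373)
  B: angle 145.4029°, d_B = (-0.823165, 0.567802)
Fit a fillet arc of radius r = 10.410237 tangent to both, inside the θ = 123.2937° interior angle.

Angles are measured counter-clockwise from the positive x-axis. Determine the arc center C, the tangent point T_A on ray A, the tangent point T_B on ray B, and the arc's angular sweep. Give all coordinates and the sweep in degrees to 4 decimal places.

bisector direction at 83.7561° = (0.108762,0.994068)
center distance |VC| = r/sin(θ/2) = 10.410237/sin(61.6469°) = 11.829315
C = V + |VC|·bis = (-15.7292,11.4224)
T_A = V + ((C−V)·d_A)·d_A = V + 5.6178·d_A = (-11.8111,1.7777)
T_B = V + ((C−V)·d_B)·d_B = V + 5.6178·d_B = (-21.6402,2.8531)
sweep = 180° − θ = 56.7063°

center=(-15.7292,11.4224) T_A=(-11.8111,1.7777) T_B=(-21.6402,2.8531) sweep=56.7063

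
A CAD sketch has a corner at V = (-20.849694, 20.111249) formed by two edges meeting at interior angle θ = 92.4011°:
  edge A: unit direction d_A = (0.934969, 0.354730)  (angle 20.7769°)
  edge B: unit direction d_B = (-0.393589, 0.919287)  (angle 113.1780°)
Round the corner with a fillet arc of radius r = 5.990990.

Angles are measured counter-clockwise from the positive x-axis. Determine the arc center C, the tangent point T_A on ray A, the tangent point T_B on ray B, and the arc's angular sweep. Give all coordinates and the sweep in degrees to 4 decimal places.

bisector direction at 66.9775° = (0.391093,0.920351)
center distance |VC| = r/sin(θ/2) = 5.990990/sin(46.2005°) = 8.300450
C = V + |VC|·bis = (-17.6034,27.7506)
T_A = V + ((C−V)·d_A)·d_A = V + 5.7450·d_A = (-15.4783,22.1492)
T_B = V + ((C−V)·d_B)·d_B = V + 5.7450·d_B = (-23.1109,25.3926)
sweep = 180° − θ = 87.5989°

center=(-17.6034,27.7506) T_A=(-15.4783,22.1492) T_B=(-23.1109,25.3926) sweep=87.5989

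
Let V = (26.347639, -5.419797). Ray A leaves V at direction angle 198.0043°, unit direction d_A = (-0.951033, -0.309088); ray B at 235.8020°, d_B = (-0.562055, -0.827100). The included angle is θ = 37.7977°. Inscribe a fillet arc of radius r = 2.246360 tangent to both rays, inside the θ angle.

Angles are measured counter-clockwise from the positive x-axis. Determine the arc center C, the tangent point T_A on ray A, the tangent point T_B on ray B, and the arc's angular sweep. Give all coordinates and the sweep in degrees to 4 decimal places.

center=(20.8017,-9.5842) T_A=(20.1074,-7.4479) T_B=(22.6597,-10.8468) sweep=142.2023

bisector direction at 216.9032° = (-0.799652,-0.600464)
center distance |VC| = r/sin(θ/2) = 2.246360/sin(18.8988°) = 6.935384
C = V + |VC|·bis = (20.8017,-9.5842)
T_A = V + ((C−V)·d_A)·d_A = V + 6.5615·d_A = (20.1074,-7.4479)
T_B = V + ((C−V)·d_B)·d_B = V + 6.5615·d_B = (22.6597,-10.8468)
sweep = 180° − θ = 142.2023°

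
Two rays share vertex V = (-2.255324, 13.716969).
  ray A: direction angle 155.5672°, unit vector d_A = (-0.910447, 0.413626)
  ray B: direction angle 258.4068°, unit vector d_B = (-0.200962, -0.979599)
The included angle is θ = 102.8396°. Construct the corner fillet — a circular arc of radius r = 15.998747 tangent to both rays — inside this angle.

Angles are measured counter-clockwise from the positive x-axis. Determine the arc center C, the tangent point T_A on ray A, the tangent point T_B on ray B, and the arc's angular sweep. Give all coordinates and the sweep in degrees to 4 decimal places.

bisector direction at 206.9870° = (-0.891110,-0.453788)
center distance |VC| = r/sin(θ/2) = 15.998747/sin(51.4198°) = 20.465664
C = V + |VC|·bis = (-20.4925,4.4299)
T_A = V + ((C−V)·d_A)·d_A = V + 12.7626·d_A = (-13.8750,18.9959)
T_B = V + ((C−V)·d_B)·d_B = V + 12.7626·d_B = (-4.8201,1.2148)
sweep = 180° − θ = 77.1604°

center=(-20.4925,4.4299) T_A=(-13.8750,18.9959) T_B=(-4.8201,1.2148) sweep=77.1604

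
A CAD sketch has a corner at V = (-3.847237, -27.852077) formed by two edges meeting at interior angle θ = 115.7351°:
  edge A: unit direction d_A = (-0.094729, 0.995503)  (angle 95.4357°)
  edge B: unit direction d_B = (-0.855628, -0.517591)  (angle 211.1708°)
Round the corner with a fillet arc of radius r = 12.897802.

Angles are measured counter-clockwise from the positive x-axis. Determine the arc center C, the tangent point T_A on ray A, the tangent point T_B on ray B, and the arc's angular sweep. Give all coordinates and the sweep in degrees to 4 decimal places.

bisector direction at 153.3033° = (-0.893397,0.449268)
center distance |VC| = r/sin(θ/2) = 12.897802/sin(57.8676°) = 15.230851
C = V + |VC|·bis = (-17.4544,-21.0093)
T_A = V + ((C−V)·d_A)·d_A = V + 8.1010·d_A = (-4.6146,-19.7875)
T_B = V + ((C−V)·d_B)·d_B = V + 8.1010·d_B = (-10.7786,-32.0451)
sweep = 180° − θ = 64.2649°

center=(-17.4544,-21.0093) T_A=(-4.6146,-19.7875) T_B=(-10.7786,-32.0451) sweep=64.2649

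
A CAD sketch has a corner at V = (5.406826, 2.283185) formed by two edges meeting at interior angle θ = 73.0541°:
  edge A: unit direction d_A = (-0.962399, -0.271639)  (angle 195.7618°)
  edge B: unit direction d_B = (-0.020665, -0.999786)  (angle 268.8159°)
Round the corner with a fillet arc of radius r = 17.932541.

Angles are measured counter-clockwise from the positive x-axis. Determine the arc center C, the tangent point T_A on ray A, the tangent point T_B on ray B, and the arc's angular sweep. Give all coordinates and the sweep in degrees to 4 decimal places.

center=(-13.0222,-21.5516) T_A=(-17.8934,-4.2933) T_B=(4.9065,-21.9222) sweep=106.9459

bisector direction at 232.2888° = (-0.611681,-0.791105)
center distance |VC| = r/sin(θ/2) = 17.932541/sin(36.5271°) = 30.128484
C = V + |VC|·bis = (-13.0222,-21.5516)
T_A = V + ((C−V)·d_A)·d_A = V + 24.2105·d_A = (-17.8934,-4.2933)
T_B = V + ((C−V)·d_B)·d_B = V + 24.2105·d_B = (4.9065,-21.9222)
sweep = 180° − θ = 106.9459°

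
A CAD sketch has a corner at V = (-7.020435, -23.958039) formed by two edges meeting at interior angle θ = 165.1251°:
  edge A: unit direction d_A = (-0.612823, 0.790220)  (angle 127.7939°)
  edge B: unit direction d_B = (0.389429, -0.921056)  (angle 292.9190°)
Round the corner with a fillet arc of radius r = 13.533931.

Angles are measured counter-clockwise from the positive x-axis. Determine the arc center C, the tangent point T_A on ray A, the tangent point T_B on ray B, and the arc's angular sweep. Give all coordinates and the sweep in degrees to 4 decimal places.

center=(-18.7979,-30.8558) T_A=(-8.1031,-22.5619) T_B=(-6.3324,-25.5853) sweep=14.8749

bisector direction at 210.3564° = (-0.862898,-0.505378)
center distance |VC| = r/sin(θ/2) = 13.533931/sin(82.5626°) = 13.648761
C = V + |VC|·bis = (-18.7979,-30.8558)
T_A = V + ((C−V)·d_A)·d_A = V + 1.7667·d_A = (-8.1031,-22.5619)
T_B = V + ((C−V)·d_B)·d_B = V + 1.7667·d_B = (-6.3324,-25.5853)
sweep = 180° − θ = 14.8749°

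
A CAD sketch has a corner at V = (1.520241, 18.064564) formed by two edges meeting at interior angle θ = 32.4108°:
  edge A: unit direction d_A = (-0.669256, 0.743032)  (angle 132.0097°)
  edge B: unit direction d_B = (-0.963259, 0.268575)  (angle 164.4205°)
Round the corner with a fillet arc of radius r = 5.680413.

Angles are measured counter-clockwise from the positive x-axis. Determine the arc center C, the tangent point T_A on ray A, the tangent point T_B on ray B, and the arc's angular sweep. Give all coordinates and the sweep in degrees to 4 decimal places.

bisector direction at 148.2151° = (-0.850032,0.526732)
center distance |VC| = r/sin(θ/2) = 5.680413/sin(16.2054°) = 20.353949
C = V + |VC|·bis = (-15.7813,28.7856)
T_A = V + ((C−V)·d_A)·d_A = V + 19.5452·d_A = (-11.5605,32.5873)
T_B = V + ((C−V)·d_B)·d_B = V + 19.5452·d_B = (-17.3069,23.3139)
sweep = 180° − θ = 147.5892°

center=(-15.7813,28.7856) T_A=(-11.5605,32.5873) T_B=(-17.3069,23.3139) sweep=147.5892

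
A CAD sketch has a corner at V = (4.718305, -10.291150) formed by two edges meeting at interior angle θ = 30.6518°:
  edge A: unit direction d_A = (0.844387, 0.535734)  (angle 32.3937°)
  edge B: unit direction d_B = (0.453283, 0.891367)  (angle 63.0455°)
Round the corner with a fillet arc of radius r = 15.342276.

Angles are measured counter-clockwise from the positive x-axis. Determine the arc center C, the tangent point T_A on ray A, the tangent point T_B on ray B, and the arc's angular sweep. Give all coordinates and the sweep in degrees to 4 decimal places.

center=(43.7698,32.6554) T_A=(51.9892,19.7006) T_B=(30.0942,39.6098) sweep=149.3482

bisector direction at 47.7196° = (0.672759,0.739861)
center distance |VC| = r/sin(θ/2) = 15.342276/sin(15.3259°) = 58.046732
C = V + |VC|·bis = (43.7698,32.6554)
T_A = V + ((C−V)·d_A)·d_A = V + 55.9825·d_A = (51.9892,19.7006)
T_B = V + ((C−V)·d_B)·d_B = V + 55.9825·d_B = (30.0942,39.6098)
sweep = 180° − θ = 149.3482°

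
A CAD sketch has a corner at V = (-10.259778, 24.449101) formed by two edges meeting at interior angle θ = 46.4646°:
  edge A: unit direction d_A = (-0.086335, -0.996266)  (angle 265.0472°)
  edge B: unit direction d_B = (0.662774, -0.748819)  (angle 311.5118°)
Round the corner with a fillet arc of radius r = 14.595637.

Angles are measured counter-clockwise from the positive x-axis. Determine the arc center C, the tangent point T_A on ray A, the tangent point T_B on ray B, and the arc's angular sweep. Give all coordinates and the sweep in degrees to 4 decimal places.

bisector direction at 288.2795° = (0.313653,-0.949538)
center distance |VC| = r/sin(θ/2) = 14.595637/sin(23.2323°) = 37.001564
C = V + |VC|·bis = (1.3459,-10.6853)
T_A = V + ((C−V)·d_A)·d_A = V + 34.0012·d_A = (-13.1953,-9.4252)
T_B = V + ((C−V)·d_B)·d_B = V + 34.0012·d_B = (12.2754,-1.0117)
sweep = 180° − θ = 133.5354°

center=(1.3459,-10.6853) T_A=(-13.1953,-9.4252) T_B=(12.2754,-1.0117) sweep=133.5354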